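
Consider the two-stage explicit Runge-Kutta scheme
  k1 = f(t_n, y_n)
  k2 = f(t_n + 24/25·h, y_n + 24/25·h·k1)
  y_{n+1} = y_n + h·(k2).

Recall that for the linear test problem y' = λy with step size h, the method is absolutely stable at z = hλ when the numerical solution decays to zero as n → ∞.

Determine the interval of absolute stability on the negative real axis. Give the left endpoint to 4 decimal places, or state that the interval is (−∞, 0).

(-1.0417, 0).

Set f=λy, z=hλ:
  k1=λy_n ⇒ h·k1=z·y_n;  k2=λ(1+24/25z)y_n ⇒ h·k2=z(1+24/25z)y_n
  y_{n+1}/y_n = 1 + z(1+24/25z) = 1 + z + 24/25z²
  Hence R(z) = 1 + z + 24/25z².

Solve |R(x)|<1 on ℝ⁻.
x=-1.61: |R|=1.8784
R=1: x+24/25x²=0 ⇒ x=−25/24=-1.0417; min R=1−1/(4·24/25)=0.7396>−1
Confirm numerically:
  x=-0.896: |R|=0.87470 <1
  x=-0.527: |R|=0.73962 <1
  x=-0.525: |R|=0.73960 <1
  x=-1.279: |R|=1.29141 >1
  x=-1.163: |R|=1.13547 >1
Stable set (-1.0417, 0).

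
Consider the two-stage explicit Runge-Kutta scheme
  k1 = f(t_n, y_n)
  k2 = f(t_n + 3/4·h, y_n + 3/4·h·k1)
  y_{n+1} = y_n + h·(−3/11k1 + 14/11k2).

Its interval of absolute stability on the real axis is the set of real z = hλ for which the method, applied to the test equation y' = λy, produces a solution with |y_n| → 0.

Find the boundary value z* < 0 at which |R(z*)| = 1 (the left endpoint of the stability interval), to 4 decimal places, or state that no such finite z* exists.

z* = -1.0476.

Set f=λy, z=hλ:
  k1=λy_n ⇒ h·k1=z·y_n;  k2=λ(1+3/4z)y_n ⇒ h·k2=z(1+3/4z)y_n
  y_{n+1}/y_n = 1 − 3/11z + 14/11z(1+3/4z) = 1 + z + 21/22z²
  Hence R(z) = 1 + z + 21/22z².

Solve |R(x)|<1 on ℝ⁻.
x=-0.35: |R|=0.7669
R=1: x+21/22x²=0 ⇒ x=−22/21=-1.0476; min R=1−1/(4·21/22)=0.7381>−1
Confirm numerically:
  x=-0.730: |R|=0.77868 <1
  x=-0.656: |R|=0.75478 <1
  x=-0.583: |R|=0.74144 <1
  x=-1.607: |R|=1.85806 >1
  x=-1.360: |R|=1.40553 >1
  x=-1.347: |R|=1.38494 >1
So |R|<1 on (-1.0476, 0).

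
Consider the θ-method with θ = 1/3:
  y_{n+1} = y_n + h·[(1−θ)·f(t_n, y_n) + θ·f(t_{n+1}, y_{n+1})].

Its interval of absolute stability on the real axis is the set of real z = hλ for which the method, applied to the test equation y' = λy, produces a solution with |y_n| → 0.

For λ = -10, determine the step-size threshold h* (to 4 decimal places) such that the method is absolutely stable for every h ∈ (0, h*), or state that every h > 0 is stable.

(-6.0000,0); λ=-10 ⇒ h* = (6)/10 = 0.6000.

Set f=λy, z=hλ:
  y_{n+1} = y_n + z·[2/3·y_n + 1/3·y_{n+1}] ⇒ (1 − 1/3z)y_{n+1} = (1 + 2/3z)y_n
  so R(z) = (1 + 2/3z)/(1 − 1/3z).

Boundary: |R(x)|=1, x<0.
x=-0.99: |R|=0.2556
R=−1: 1+2/3x = −1+1/3x ⇒ -1/3x=2 ⇒ x=2/(-1/3)=-6.0000
Confirm numerically:
  x=-5.613: |R|=0.95507 <1
  x=-5.089: |R|=0.88738 <1
  x=-3.330: |R|=0.57820 <1
  x=-2.984: |R|=0.49599 <1
  x=-6.453: |R|=1.04792 >1
  x=-6.184: |R|=1.02003 >1
Stable set (-6.0000, 0).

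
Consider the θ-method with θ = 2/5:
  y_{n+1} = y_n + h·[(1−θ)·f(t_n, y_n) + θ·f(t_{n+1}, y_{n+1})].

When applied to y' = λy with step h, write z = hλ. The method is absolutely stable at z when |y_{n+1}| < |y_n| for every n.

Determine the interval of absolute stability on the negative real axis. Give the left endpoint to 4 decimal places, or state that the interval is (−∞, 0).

(-10.0000, 0).

On y'=λy, z=hλ:
  y_{n+1} = y_n + z·[3/5·y_n + 2/5·y_{n+1}] ⇒ (1 − 2/5z)y_{n+1} = (1 + 3/5z)y_n
  Hence R(z) = (1 + 3/5z)/(1 − 2/5z).

Boundary: |R(x)|=1, x<0.
x=-0.82: |R|=0.3825
R=−1: 1+3/5x = −1+2/5x ⇒ -1/5x=2 ⇒ x=2/(-1/5)=-10.0000
Confirm numerically:
  x=-7.449: |R|=0.87180 <1
  x=-5.772: |R|=0.74444 <1
  x=-5.689: |R|=0.73678 <1
  x=-10.493: |R|=1.01897 >1
  x=-10.402: |R|=1.01558 >1
  x=-10.176: |R|=1.00694 >1
Stable set (-10.0000, 0).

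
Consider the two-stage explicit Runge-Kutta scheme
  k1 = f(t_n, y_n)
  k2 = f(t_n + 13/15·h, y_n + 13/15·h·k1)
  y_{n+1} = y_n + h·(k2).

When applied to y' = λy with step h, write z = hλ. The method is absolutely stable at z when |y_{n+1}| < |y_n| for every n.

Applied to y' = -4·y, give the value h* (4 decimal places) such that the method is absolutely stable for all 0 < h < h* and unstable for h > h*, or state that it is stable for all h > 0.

With y'=λy (z=hλ):
  k1=λy_n ⇒ h·k1=z·y_n;  k2=λ(1+13/15z)y_n ⇒ h·k2=z(1+13/15z)y_n
  y_{n+1}/y_n = 1 + z(1+13/15z) = 1 + z + 13/15z²
  ⇒ R(z) = 1 + z + 13/15z².

Boundary: |R(x)|=1, x<0.
x=-0.59: |R|=0.7117
R=1: x+13/15x²=0 ⇒ x=−15/13=-1.1538; min R=1−1/(4·13/15)=0.7115>−1
Confirm numerically:
  x=-1.070: |R|=0.92225 <1
  x=-1.042: |R|=0.89900 <1
  x=-0.808: |R|=0.75782 <1
  x=-1.552: |R|=1.53554 >1
  x=-1.207: |R|=1.05560 >1
Interval (-1.1538, 0).

(-1.1538,0); λ=-4 ⇒ h* = (15/13)/4 = 0.2885.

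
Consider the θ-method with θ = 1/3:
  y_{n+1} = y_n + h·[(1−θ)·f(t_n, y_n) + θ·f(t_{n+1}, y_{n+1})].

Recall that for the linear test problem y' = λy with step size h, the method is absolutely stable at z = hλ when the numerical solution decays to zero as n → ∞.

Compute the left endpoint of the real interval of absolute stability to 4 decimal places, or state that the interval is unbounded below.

On y'=λy, z=hλ:
  y_{n+1} = y_n + z·[2/3·y_n + 1/3·y_{n+1}] ⇒ (1 − 1/3z)y_{n+1} = (1 + 2/3z)y_n
  R(z) = (1 + 2/3z)/(1 − 1/3z).

Need |R(x)|<1, x<0.
x=-0.84: |R|=0.3437
R=−1: 1+2/3x = −1+1/3x ⇒ -1/3x=2 ⇒ x=2/(-1/3)=-6.0000
Confirm numerically:
  x=-5.458: |R|=0.93592 <1
  x=-3.102: |R|=0.52507 <1
  x=-2.932: |R|=0.48281 <1
  x=-6.301: |R|=1.03236 >1
  x=-6.185: |R|=1.02014 >1
  x=-6.150: |R|=1.01639 >1
So |R|<1 on (-6.0000, 0).

z* = -6.0000.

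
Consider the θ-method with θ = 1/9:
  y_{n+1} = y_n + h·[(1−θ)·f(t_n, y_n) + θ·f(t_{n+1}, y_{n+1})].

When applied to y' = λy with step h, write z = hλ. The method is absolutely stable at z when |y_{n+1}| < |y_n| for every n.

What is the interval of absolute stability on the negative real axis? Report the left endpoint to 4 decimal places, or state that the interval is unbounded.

Test eqn y'=λy, z=hλ:
  y_{n+1} = y_n + z·[8/9·y_n + 1/9·y_{n+1}] ⇒ (1 − 1/9z)y_{n+1} = (1 + 8/9z)y_n
  so R(z) = (1 + 8/9z)/(1 − 1/9z).

Solve |R(x)|<1 on ℝ⁻.
x=-1.56: |R|=0.3295
R=−1: 1+8/9x = −1+1/9x ⇒ -7/9x=2 ⇒ x=2/(-7/9)=-2.5714
Confirm numerically:
  x=-2.281: |R|=0.81979 <1
  x=-1.461: |R|=0.25695 <1
  x=-1.344: |R|=0.16937 <1
  x=-2.967: |R|=1.23139 >1
  x=-2.915: |R|=1.20185 >1
Stable set (-2.5714, 0).

z∈(-2.5714,0).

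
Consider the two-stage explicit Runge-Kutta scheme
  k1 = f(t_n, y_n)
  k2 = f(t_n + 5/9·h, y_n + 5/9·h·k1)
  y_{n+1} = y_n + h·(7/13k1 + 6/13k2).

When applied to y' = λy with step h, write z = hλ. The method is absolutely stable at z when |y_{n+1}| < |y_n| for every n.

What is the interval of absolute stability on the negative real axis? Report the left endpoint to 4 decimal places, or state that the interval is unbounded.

On y'=λy, z=hλ:
  k1=λy_n ⇒ h·k1=z·y_n;  k2=λ(1+5/9z)y_n ⇒ h·k2=z(1+5/9z)y_n
  y_{n+1}/y_n = 1 + 7/13z + 6/13z(1+5/9z) = 1 + z + 10/39z²
  so R(z) = 1 + z + 10/39z².

Boundary: |R(x)|=1, x<0.
x=-0.54: |R|=0.5348
R=1: x+10/39x²=0 ⇒ x=−39/10=-3.9000; min R=1−1/(4·10/39)=0.0250>−1
Confirm numerically:
  x=-3.457: |R|=0.60732 <1
  x=-3.307: |R|=0.49717 <1
  x=-1.620: |R|=0.05292 <1
  x=-4.453: |R|=1.63141 >1
  x=-4.109: |R|=1.22020 >1
  x=-4.041: |R|=1.14610 >1
Interval (-3.9000, 0).

(-3.9000, 0).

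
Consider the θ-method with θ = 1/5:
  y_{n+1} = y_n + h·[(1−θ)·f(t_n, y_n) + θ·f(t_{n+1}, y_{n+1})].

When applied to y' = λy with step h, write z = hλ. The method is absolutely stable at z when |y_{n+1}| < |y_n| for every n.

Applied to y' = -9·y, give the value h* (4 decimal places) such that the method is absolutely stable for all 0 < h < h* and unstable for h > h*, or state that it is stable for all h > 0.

(-3.3333,0); λ=-9 ⇒ h* = (10/3)/9 = 0.3704.

Test eqn y'=λy, z=hλ:
  y_{n+1} = y_n + z·[4/5·y_n + 1/5·y_{n+1}] ⇒ (1 − 1/5z)y_{n+1} = (1 + 4/5z)y_n
  ⇒ R(z) = (1 + 4/5z)/(1 − 1/5z).

Need |R(x)|<1, x<0.
x=-0.37: |R|=0.6555
R=−1: 1+4/5x = −1+1/5x ⇒ -3/5x=2 ⇒ x=2/(-3/5)=-3.3333
Confirm numerically:
  x=-2.294: |R|=0.57253 <1
  x=-1.990: |R|=0.42346 <1
  x=-1.694: |R|=0.26531 <1
  x=-1.613: |R|=0.21957 <1
  x=-3.841: |R|=1.17227 >1
  x=-3.762: |R|=1.14677 >1
So |R|<1 on (-3.3333, 0).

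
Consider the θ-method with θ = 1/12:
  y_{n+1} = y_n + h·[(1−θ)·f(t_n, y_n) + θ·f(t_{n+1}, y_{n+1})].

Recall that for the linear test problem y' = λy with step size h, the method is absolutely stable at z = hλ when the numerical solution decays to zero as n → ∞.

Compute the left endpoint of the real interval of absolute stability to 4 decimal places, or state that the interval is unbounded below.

On y'=λy, z=hλ:
  y_{n+1} = y_n + z·[11/12·y_n + 1/12·y_{n+1}] ⇒ (1 − 1/12z)y_{n+1} = (1 + 11/12z)y_n
  ⇒ R(z) = (1 + 11/12z)/(1 − 1/12z).

Boundary: |R(x)|=1, x<0.
x=-1.62: |R|=0.4273
R=−1: 1+11/12x = −1+1/12x ⇒ -5/6x=2 ⇒ x=2/(-5/6)=-2.4000
Confirm numerically:
  x=-2.346: |R|=0.96236 <1
  x=-1.260: |R|=0.14027 <1
  x=-1.112: |R|=0.01769 <1
  x=-2.861: |R|=1.31021 >1
  x=-2.815: |R|=1.28012 >1
  x=-2.797: |R|=1.26830 >1
So |R|<1 on (-2.4000, 0).

left endpoint -2.4000.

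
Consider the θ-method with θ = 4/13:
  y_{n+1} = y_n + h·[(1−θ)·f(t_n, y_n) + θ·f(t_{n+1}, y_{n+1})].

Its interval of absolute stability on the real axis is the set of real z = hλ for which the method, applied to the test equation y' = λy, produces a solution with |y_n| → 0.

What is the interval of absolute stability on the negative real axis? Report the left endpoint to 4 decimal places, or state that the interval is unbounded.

With y'=λy (z=hλ):
  y_{n+1} = y_n + z·[9/13·y_n + 4/13·y_{n+1}] ⇒ (1 − 4/13z)y_{n+1} = (1 + 9/13z)y_n
  so R(z) = (1 + 9/13z)/(1 − 4/13z).

Find x<0 with |R(x)|<1.
x=-0.56: |R|=0.5223
R=−1: 1+9/13x = −1+4/13x ⇒ -5/13x=2 ⇒ x=2/(-5/13)=-5.2000
Confirm numerically:
  x=-5.036: |R|=0.97526 <1
  x=-3.276: |R|=0.63147 <1
  x=-3.186: |R|=0.60884 <1
  x=-5.756: |R|=1.07717 >1
  x=-5.456: |R|=1.03676 >1
Interval (-5.2000, 0).

z∈(-5.2000,0).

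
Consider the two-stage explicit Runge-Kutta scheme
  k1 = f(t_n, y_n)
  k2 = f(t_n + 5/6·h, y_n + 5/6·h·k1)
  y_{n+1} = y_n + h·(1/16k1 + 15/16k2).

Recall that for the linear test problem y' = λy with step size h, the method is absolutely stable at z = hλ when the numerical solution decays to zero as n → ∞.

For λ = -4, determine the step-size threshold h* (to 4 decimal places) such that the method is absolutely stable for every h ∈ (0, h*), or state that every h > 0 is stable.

On y'=λy, z=hλ:
  k1=λy_n ⇒ h·k1=z·y_n;  k2=λ(1+5/6z)y_n ⇒ h·k2=z(1+5/6z)y_n
  y_{n+1}/y_n = 1 + 1/16z + 15/16z(1+5/6z) = 1 + z + 25/32z²
  so R(z) = 1 + z + 25/32z².

Boundary: |R(x)|=1, x<0.
x=-1.58: |R|=1.3703
R=1: x+25/32x²=0 ⇒ x=−32/25=-1.2800; min R=1−1/(4·25/32)=0.6800>−1
Confirm numerically:
  x=-1.132: |R|=0.86911 <1
  x=-0.810: |R|=0.70258 <1
  x=-0.740: |R|=0.68781 <1
  x=-1.545: |R|=1.31986 >1
  x=-1.507: |R|=1.26726 >1
Interval (-1.2800, 0).

(-1.2800,0); λ=-4 ⇒ h* = (32/25)/4 = 0.3200.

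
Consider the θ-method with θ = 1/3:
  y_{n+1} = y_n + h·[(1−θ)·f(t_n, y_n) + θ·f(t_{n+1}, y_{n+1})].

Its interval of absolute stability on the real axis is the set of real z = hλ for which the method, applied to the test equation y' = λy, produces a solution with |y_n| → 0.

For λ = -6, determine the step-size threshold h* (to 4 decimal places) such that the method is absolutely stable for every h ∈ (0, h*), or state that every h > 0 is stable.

(-6.0000,0); λ=-6 ⇒ h* = (6)/6 = 1.0000.

Test eqn y'=λy, z=hλ:
  y_{n+1} = y_n + z·[2/3·y_n + 1/3·y_{n+1}] ⇒ (1 − 1/3z)y_{n+1} = (1 + 2/3z)y_n
  R(z) = (1 + 2/3z)/(1 − 1/3z).

Boundary: |R(x)|=1, x<0.
x=-0.63: |R|=0.4793
R=−1: 1+2/3x = −1+1/3x ⇒ -1/3x=2 ⇒ x=2/(-1/3)=-6.0000
Confirm numerically:
  x=-4.313: |R|=0.76931 <1
  x=-3.798: |R|=0.67608 <1
  x=-2.606: |R|=0.39458 <1
  x=-6.487: |R|=1.05133 >1
  x=-6.337: |R|=1.03609 >1
So |R|<1 on (-6.0000, 0).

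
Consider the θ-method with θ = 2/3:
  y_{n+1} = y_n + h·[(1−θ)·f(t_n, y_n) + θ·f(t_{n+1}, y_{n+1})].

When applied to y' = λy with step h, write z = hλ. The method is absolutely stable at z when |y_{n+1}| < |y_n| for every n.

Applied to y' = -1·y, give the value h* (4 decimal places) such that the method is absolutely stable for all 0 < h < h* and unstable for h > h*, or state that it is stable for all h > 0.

interval (−∞, 0). Any h>0 works for λ=-1.

On y'=λy, z=hλ:
  y_{n+1} = y_n + z·[1/3·y_n + 2/3·y_{n+1}] ⇒ (1 − 2/3z)y_{n+1} = (1 + 1/3z)y_n
  R(z) = (1 + 1/3z)/(1 − 2/3z).

Boundary: |R(x)|=1, x<0.
x=-1.11: |R|=0.3621
x=-2: |R|=0.1429
x=-10: |R|=0.3043
x=-100: |R|=0.4778
θ=2/3≥1/2 ⇒ |1+1/3x|<|1−2/3x| ∀x<0 ⇒ unbounded interval.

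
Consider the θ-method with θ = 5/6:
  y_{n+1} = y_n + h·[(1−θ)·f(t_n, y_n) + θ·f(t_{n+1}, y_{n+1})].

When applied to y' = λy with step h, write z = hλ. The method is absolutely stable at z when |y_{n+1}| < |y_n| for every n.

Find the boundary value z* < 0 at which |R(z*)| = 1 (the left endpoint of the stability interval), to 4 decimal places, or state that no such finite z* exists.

With y'=λy (z=hλ):
  y_{n+1} = y_n + z·[1/6·y_n + 5/6·y_{n+1}] ⇒ (1 − 5/6z)y_{n+1} = (1 + 1/6z)y_n
  so R(z) = (1 + 1/6z)/(1 − 5/6z).

Need |R(x)|<1, x<0.
x=-1.46: |R|=0.3414
x=-2: |R|=0.2500
x=-10: |R|=0.0714
x=-100: |R|=0.1858
θ=5/6≥1/2 ⇒ |1+1/6x|<|1−5/6x| ∀x<0 ⇒ unbounded interval.

(−∞, 0) — no finite endpoint.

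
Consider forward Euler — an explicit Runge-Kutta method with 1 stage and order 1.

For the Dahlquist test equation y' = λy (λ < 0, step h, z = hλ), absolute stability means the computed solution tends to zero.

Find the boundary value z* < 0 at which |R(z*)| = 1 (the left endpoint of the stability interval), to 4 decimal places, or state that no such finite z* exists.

z* = -2.0000.

Set f=λy, z=hλ:
  order 1, 1-stage ⇒ R(z)=1+z
  (e.g. R(-0.68)=0.32000, |R|=0.32000)

Boundary: |R(x)|=1, x<0.
x=-0.68: |R|=0.3200
|R(-2.07)|=1.0700 |R(-2.06)|=1.0600 |R(-1.65)|=0.6500
Bisect:
  x_lo=-2.6788 |R|=1.6788  x_hi=-0.1436 |R|=0.8564
  mid=-1.41122 |R|=0.41122 →hi
  mid=-2.04503 |R|=1.04503 →lo
  mid=-1.72812 |R|=0.72812 →hi
  mid=-1.88658 |R|=0.88658 →hi
  mid=-1.96580 |R|=0.96580 →hi
  mid=-2.00542 |R|=1.00542 →lo
  mid=-1.98561 |R|=0.98561 →hi
  mid=-1.99551 |R|=0.99551 →hi
  ...
  [-2.00015,-2.00000] ⇒ x*=-2.0000
Stable set (-2.0000, 0).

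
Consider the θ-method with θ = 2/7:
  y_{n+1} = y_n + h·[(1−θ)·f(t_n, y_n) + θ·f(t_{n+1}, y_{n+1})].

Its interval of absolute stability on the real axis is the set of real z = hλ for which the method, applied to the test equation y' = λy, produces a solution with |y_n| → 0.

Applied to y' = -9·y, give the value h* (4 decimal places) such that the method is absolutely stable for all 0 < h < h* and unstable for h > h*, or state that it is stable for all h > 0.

On y'=λy, z=hλ:
  y_{n+1} = y_n + z·[5/7·y_n + 2/7·y_{n+1}] ⇒ (1 − 2/7z)y_{n+1} = (1 + 5/7z)y_n
  Hence R(z) = (1 + 5/7z)/(1 − 2/7z).

Need |R(x)|<1, x<0.
x=-0.65: |R|=0.4518
R=−1: 1+5/7x = −1+2/7x ⇒ -3/7x=2 ⇒ x=2/(-3/7)=-4.6667
Confirm numerically:
  x=-4.396: |R|=0.94858 <1
  x=-2.496: |R|=0.45697 <1
  x=-2.416: |R|=0.42934 <1
  x=-2.067: |R|=0.29953 <1
  x=-4.859: |R|=1.03451 >1
  x=-4.785: |R|=1.02142 >1
  x=-4.755: |R|=1.01605 >1
Interval (-4.6667, 0).

(-4.6667,0); λ=-9 ⇒ h* = (14/3)/9 = 0.5185.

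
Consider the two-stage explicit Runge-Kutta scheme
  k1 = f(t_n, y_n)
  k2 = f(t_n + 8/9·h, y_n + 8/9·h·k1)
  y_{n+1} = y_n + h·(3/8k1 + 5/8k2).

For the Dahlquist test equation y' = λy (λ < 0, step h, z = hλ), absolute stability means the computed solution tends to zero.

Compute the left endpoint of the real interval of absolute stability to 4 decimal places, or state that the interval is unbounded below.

z* = -1.8000.

On y'=λy, z=hλ:
  k1=λy_n ⇒ h·k1=z·y_n;  k2=λ(1+8/9z)y_n ⇒ h·k2=z(1+8/9z)y_n
  y_{n+1}/y_n = 1 + 3/8z + 5/8z(1+8/9z) = 1 + z + 5/9z²
  R(z) = 1 + z + 5/9z².

Need |R(x)|<1, x<0.
x=-0.46: |R|=0.6576
R=1: x+5/9x²=0 ⇒ x=−9/5=-1.8000; min R=1−1/(4·5/9)=0.5500>−1
Confirm numerically:
  x=-1.739: |R|=0.94107 <1
  x=-1.282: |R|=0.63107 <1
  x=-1.005: |R|=0.55612 <1
  x=-2.343: |R|=1.70681 >1
  x=-2.314: |R|=1.66078 >1
Stable set (-1.8000, 0).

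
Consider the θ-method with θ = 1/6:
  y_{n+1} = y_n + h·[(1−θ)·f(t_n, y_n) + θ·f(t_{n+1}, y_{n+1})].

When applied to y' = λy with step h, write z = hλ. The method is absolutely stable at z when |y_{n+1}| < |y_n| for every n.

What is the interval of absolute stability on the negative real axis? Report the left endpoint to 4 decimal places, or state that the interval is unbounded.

z∈(-3.0000,0).

Set f=λy, z=hλ:
  y_{n+1} = y_n + z·[5/6·y_n + 1/6·y_{n+1}] ⇒ (1 − 1/6z)y_{n+1} = (1 + 5/6z)y_n
  ⇒ R(z) = (1 + 5/6z)/(1 − 1/6z).

Need |R(x)|<1, x<0.
x=-1.56: |R|=0.2381
R=−1: 1+5/6x = −1+1/6x ⇒ -2/3x=2 ⇒ x=2/(-2/3)=-3.0000
Confirm numerically:
  x=-2.656: |R|=0.84104 <1
  x=-2.532: |R|=0.78059 <1
  x=-2.147: |R|=0.58120 <1
  x=-3.561: |R|=1.23470 >1
  x=-3.440: |R|=1.18644 >1
Interval (-3.0000, 0).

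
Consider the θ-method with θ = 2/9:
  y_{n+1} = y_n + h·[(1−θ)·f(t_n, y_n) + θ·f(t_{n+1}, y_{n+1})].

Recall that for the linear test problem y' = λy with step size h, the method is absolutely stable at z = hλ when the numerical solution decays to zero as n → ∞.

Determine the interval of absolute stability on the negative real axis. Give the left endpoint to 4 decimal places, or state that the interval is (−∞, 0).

On y'=λy, z=hλ:
  y_{n+1} = y_n + z·[7/9·y_n + 2/9·y_{n+1}] ⇒ (1 − 2/9z)y_{n+1} = (1 + 7/9z)y_n
  so R(z) = (1 + 7/9z)/(1 − 2/9z).

Need |R(x)|<1, x<0.
x=-0.78: |R|=0.3352
R=−1: 1+7/9x = −1+2/9x ⇒ -5/9x=2 ⇒ x=2/(-5/9)=-3.6000
Confirm numerically:
  x=-2.786: |R|=0.72070 <1
  x=-2.438: |R|=0.58129 <1
  x=-2.316: |R|=0.52905 <1
  x=-1.648: |R|=0.20625 <1
  x=-4.138: |R|=1.15571 >1
  x=-4.067: |R|=1.13628 >1
  x=-3.927: |R|=1.09701 >1
Stable set (-3.6000, 0).

z∈(-3.6000,0).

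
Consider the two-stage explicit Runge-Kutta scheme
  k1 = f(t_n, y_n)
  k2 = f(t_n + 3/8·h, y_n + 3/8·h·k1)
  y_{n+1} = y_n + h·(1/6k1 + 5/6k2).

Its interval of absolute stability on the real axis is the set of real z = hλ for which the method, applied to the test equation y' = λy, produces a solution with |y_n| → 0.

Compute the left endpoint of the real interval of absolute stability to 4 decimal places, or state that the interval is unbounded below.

Set f=λy, z=hλ:
  k1=λy_n ⇒ h·k1=z·y_n;  k2=λ(1+3/8z)y_n ⇒ h·k2=z(1+3/8z)y_n
  y_{n+1}/y_n = 1 + 1/6z + 5/6z(1+3/8z) = 1 + z + 5/16z²
  Hence R(z) = 1 + z + 5/16z².

Boundary: |R(x)|=1, x<0.
x=-1.14: |R|=0.2661
R=1: x+5/16x²=0 ⇒ x=−16/5=-3.2000; min R=1−1/(4·5/16)=0.2000>−1
Confirm numerically:
  x=-2.844: |R|=0.68360 <1
  x=-2.065: |R|=0.26757 <1
  x=-1.760: |R|=0.20800 <1
  x=-3.610: |R|=1.46253 >1
  x=-3.486: |R|=1.31156 >1
  x=-3.478: |R|=1.30215 >1
So |R|<1 on (-3.2000, 0).

left endpoint -3.2000.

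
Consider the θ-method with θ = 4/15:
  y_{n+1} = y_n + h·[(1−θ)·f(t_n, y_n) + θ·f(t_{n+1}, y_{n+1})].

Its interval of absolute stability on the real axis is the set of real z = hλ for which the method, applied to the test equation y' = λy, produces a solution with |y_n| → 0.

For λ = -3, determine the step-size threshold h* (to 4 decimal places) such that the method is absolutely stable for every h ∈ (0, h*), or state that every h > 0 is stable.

Test eqn y'=λy, z=hλ:
  y_{n+1} = y_n + z·[11/15·y_n + 4/15·y_{n+1}] ⇒ (1 − 4/15z)y_{n+1} = (1 + 11/15z)y_n
  Hence R(z) = (1 + 11/15z)/(1 − 4/15z).

Solve |R(x)|<1 on ℝ⁻.
x=-1.55: |R|=0.0967
R=−1: 1+11/15x = −1+4/15x ⇒ -7/15x=2 ⇒ x=2/(-7/15)=-4.2857
Confirm numerically:
  x=-3.896: |R|=0.91080 <1
  x=-3.301: |R|=0.75560 <1
  x=-1.814: |R|=0.22259 <1
  x=-4.651: |R|=1.07609 >1
  x=-4.476: |R|=1.04048 >1
So |R|<1 on (-4.2857, 0).

(-4.2857,0); λ=-3 ⇒ h* = (30/7)/3 = 1.4286.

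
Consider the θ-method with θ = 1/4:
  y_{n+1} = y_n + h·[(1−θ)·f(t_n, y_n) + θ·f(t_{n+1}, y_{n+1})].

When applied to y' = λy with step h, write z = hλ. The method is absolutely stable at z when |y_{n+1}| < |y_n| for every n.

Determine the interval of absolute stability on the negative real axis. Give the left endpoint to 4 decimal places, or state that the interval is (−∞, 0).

(-4.0000, 0).

Test eqn y'=λy, z=hλ:
  y_{n+1} = y_n + z·[3/4·y_n + 1/4·y_{n+1}] ⇒ (1 − 1/4z)y_{n+1} = (1 + 3/4z)y_n
  R(z) = (1 + 3/4z)/(1 − 1/4z).

Solve |R(x)|<1 on ℝ⁻.
x=-1.38: |R|=0.0260
R=−1: 1+3/4x = −1+1/4x ⇒ -1/2x=2 ⇒ x=2/(-1/2)=-4.0000
Confirm numerically:
  x=-3.905: |R|=0.97596 <1
  x=-3.840: |R|=0.95918 <1
  x=-3.449: |R|=0.85206 <1
  x=-4.290: |R|=1.06996 >1
  x=-4.285: |R|=1.06880 >1
Stable set (-4.0000, 0).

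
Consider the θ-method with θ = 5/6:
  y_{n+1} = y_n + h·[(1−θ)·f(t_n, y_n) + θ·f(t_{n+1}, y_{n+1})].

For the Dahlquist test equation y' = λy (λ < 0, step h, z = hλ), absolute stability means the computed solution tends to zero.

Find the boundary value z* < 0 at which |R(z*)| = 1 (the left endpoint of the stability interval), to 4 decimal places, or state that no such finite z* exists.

Test eqn y'=λy, z=hλ:
  y_{n+1} = y_n + z·[1/6·y_n + 5/6·y_{n+1}] ⇒ (1 − 5/6z)y_{n+1} = (1 + 1/6z)y_n
  ⇒ R(z) = (1 + 1/6z)/(1 − 5/6z).

Boundary: |R(x)|=1, x<0.
x=-1.38: |R|=0.3581
x=-2: |R|=0.2500
x=-10: |R|=0.0714
x=-100: |R|=0.1858
θ=5/6≥1/2 ⇒ |1+1/6x|<|1−5/6x| ∀x<0 ⇒ interval (−∞,0).

interval (−∞, 0).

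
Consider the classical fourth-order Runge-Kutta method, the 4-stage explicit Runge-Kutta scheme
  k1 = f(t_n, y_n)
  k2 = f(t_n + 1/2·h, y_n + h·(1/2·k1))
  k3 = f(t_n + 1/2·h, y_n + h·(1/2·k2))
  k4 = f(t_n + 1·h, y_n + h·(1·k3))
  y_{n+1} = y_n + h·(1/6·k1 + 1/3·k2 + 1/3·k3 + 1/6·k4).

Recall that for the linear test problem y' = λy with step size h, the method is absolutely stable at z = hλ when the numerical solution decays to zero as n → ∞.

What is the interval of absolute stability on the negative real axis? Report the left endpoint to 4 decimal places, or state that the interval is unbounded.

(-2.7853, 0).

Set f=λy, z=hλ:
  order 4, 4-stage ⇒ R(z)=1+z+z^2/2+z^3/6+z^4/24
  (e.g. R(-1.53)=0.27185, |R|=0.27185)

Boundary: |R(x)|=1, x<0.
x=-1.53: |R|=0.2718
|R(-1.21)|=0.3161 |R(-0.99)|=0.3784 |R(-0.61)|=0.5440
Bisect:
  x_lo=-3.4070 |R|=2.4196  x_hi=-0.2331 |R|=0.7921
  mid=-1.82003 |R|=0.28861 →hi
  mid=-2.61351 |R|=0.77042 →hi
  mid=-3.01025 |R|=1.39563 →lo
  mid=-2.81188 |R|=1.04083 →lo
  mid=-2.71269 |R|=0.89595 →hi
  mid=-2.76229 |R|=0.96586 →hi
  mid=-2.78708 |R|=1.00270 →lo
  mid=-2.77468 |R|=0.98412 →hi
  mid=-2.78088 |R|=0.99337 →hi
  mid=-2.78398 |R|=0.99802 →hi
  ...
  [-2.78534,-2.78514] ⇒ x*=-2.7853
Stable set (-2.7853, 0).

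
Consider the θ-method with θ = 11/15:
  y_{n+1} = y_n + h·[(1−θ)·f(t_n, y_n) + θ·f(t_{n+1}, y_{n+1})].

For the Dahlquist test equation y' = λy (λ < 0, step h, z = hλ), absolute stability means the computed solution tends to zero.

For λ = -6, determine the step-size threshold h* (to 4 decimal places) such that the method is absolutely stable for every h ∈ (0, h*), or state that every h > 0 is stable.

On y'=λy, z=hλ:
  y_{n+1} = y_n + z·[4/15·y_n + 11/15·y_{n+1}] ⇒ (1 − 11/15z)y_{n+1} = (1 + 4/15z)y_n
  R(z) = (1 + 4/15z)/(1 − 11/15z).

Boundary: |R(x)|=1, x<0.
x=-0.39: |R|=0.6967
x=-2: |R|=0.1892
x=-10: |R|=0.2000
x=-100: |R|=0.3453
θ=11/15≥1/2 ⇒ |1+4/15x|<|1−11/15x| ∀x<0 ⇒ interval (−∞,0).

interval (−∞, 0). Any h>0 works for λ=-6.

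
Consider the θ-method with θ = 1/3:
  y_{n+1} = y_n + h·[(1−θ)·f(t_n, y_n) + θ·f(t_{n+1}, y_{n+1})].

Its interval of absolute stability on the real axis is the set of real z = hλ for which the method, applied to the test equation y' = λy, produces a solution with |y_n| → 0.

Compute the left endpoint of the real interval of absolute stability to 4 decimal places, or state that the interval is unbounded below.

left endpoint -6.0000.

Set f=λy, z=hλ:
  y_{n+1} = y_n + z·[2/3·y_n + 1/3·y_{n+1}] ⇒ (1 − 1/3z)y_{n+1} = (1 + 2/3z)y_n
  ⇒ R(z) = (1 + 2/3z)/(1 − 1/3z).

Boundary: |R(x)|=1, x<0.
x=-1.38: |R|=0.0548
R=−1: 1+2/3x = −1+1/3x ⇒ -1/3x=2 ⇒ x=2/(-1/3)=-6.0000
Confirm numerically:
  x=-3.577: |R|=0.63159 <1
  x=-2.963: |R|=0.49069 <1
  x=-2.761: |R|=0.43777 <1
  x=-6.569: |R|=1.05946 >1
  x=-6.350: |R|=1.03743 >1
Stable set (-6.0000, 0).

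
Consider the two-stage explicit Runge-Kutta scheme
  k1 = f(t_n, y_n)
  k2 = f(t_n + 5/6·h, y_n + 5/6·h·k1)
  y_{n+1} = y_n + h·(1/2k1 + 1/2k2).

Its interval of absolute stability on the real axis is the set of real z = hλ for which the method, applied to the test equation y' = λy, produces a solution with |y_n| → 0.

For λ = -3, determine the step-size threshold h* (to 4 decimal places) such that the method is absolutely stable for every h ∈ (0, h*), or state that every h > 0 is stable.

On y'=λy, z=hλ:
  k1=λy_n ⇒ h·k1=z·y_n;  k2=λ(1+5/6z)y_n ⇒ h·k2=z(1+5/6z)y_n
  y_{n+1}/y_n = 1 + 1/2z + 1/2z(1+5/6z) = 1 + z + 5/12z²
  R(z) = 1 + z + 5/12z².

Solve |R(x)|<1 on ℝ⁻.
x=-1.77: |R|=0.5354
R=1: x+5/12x²=0 ⇒ x=−12/5=-2.4000; min R=1−1/(4·5/12)=0.4000>−1
Confirm numerically:
  x=-2.294: |R|=0.89868 <1
  x=-2.272: |R|=0.87883 <1
  x=-2.264: |R|=0.87171 <1
  x=-1.254: |R|=0.40122 <1
  x=-2.931: |R|=1.64848 >1
  x=-2.761: |R|=1.41530 >1
  x=-2.728: |R|=1.37283 >1
Stable set (-2.4000, 0).

(-2.4000,0); λ=-3 ⇒ h* = (12/5)/3 = 0.8000.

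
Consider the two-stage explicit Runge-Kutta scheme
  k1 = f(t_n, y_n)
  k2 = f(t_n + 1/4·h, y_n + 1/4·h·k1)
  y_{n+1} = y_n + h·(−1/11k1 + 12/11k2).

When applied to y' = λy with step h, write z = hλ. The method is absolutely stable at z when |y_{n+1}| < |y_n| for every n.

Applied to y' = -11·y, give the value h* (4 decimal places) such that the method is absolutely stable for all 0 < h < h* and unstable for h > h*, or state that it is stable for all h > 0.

On y'=λy, z=hλ:
  k1=λy_n ⇒ h·k1=z·y_n;  k2=λ(1+1/4z)y_n ⇒ h·k2=z(1+1/4z)y_n
  y_{n+1}/y_n = 1 − 1/11z + 12/11z(1+1/4z) = 1 + z + 3/11z²
  ⇒ R(z) = 1 + z + 3/11z².

Solve |R(x)|<1 on ℝ⁻.
x=-0.67: |R|=0.4524
R=1: x+3/11x²=0 ⇒ x=−11/3=-3.6667; min R=1−1/(4·3/11)=0.0833>−1
Confirm numerically:
  x=-3.598: |R|=0.93262 <1
  x=-3.313: |R|=0.68045 <1
  x=-2.286: |R|=0.13922 <1
  x=-4.143: |R|=1.53821 >1
  x=-3.947: |R|=1.30177 >1
So |R|<1 on (-3.6667, 0).

(-3.6667,0); λ=-11 ⇒ h* = (11/3)/11 = 0.3333.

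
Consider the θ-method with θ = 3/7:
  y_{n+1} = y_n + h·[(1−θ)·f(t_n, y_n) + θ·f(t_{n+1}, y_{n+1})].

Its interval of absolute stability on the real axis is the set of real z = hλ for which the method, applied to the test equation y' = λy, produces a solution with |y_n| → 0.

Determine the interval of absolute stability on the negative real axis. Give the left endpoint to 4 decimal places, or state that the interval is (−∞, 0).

z∈(-14.0000,0).

On y'=λy, z=hλ:
  y_{n+1} = y_n + z·[4/7·y_n + 3/7·y_{n+1}] ⇒ (1 − 3/7z)y_{n+1} = (1 + 4/7z)y_n
  R(z) = (1 + 4/7z)/(1 − 3/7z).

Need |R(x)|<1, x<0.
x=-1.52: |R|=0.0796
R=−1: 1+4/7x = −1+3/7x ⇒ -1/7x=2 ⇒ x=2/(-1/7)=-14.0000
Confirm numerically:
  x=-13.019: |R|=0.97870 <1
  x=-11.342: |R|=0.93521 <1
  x=-7.007: |R|=0.75044 <1
  x=-14.470: |R|=1.00932 >1
  x=-14.340: |R|=1.00680 >1
So |R|<1 on (-14.0000, 0).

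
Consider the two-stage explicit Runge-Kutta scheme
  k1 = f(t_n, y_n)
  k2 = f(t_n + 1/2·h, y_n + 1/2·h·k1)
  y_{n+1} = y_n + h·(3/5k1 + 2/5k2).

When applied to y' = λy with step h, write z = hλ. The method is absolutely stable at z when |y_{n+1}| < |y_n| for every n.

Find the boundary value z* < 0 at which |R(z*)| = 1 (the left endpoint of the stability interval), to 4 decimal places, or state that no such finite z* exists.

Set f=λy, z=hλ:
  k1=λy_n ⇒ h·k1=z·y_n;  k2=λ(1+1/2z)y_n ⇒ h·k2=z(1+1/2z)y_n
  y_{n+1}/y_n = 1 + 3/5z + 2/5z(1+1/2z) = 1 + z + 1/5z²
  Hence R(z) = 1 + z + 1/5z².

Boundary: |R(x)|=1, x<0.
x=-0.5: |R|=0.5500
R=1: x+1/5x²=0 ⇒ x=−5=-5.0000; min R=1−1/(4·1/5)=-0.2500>−1
Confirm numerically:
  x=-3.759: |R|=0.06702 <1
  x=-3.163: |R|=0.16209 <1
  x=-2.133: |R|=0.22306 <1
  x=-5.371: |R|=1.39853 >1
  x=-5.274: |R|=1.28902 >1
  x=-5.170: |R|=1.17578 >1
Stable set (-5.0000, 0).

left endpoint -5.0000.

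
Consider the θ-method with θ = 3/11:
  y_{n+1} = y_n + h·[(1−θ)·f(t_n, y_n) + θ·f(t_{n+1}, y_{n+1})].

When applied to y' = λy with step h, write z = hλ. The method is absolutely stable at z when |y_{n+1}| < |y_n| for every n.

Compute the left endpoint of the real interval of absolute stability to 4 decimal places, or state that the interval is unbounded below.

Test eqn y'=λy, z=hλ:
  y_{n+1} = y_n + z·[8/11·y_n + 3/11·y_{n+1}] ⇒ (1 − 3/11z)y_{n+1} = (1 + 8/11z)y_n
  R(z) = (1 + 8/11z)/(1 − 3/11z).

Need |R(x)|<1, x<0.
x=-0.45: |R|=0.5992
R=−1: 1+8/11x = −1+3/11x ⇒ -5/11x=2 ⇒ x=2/(-5/11)=-4.4000
Confirm numerically:
  x=-4.293: |R|=0.97760 <1
  x=-3.436: |R|=0.77379 <1
  x=-2.897: |R|=0.61835 <1
  x=-2.276: |R|=0.40431 <1
  x=-4.877: |R|=1.09305 >1
  x=-4.733: |R|=1.06607 >1
  x=-4.567: |R|=1.03380 >1
Stable set (-4.4000, 0).

left endpoint -4.4000.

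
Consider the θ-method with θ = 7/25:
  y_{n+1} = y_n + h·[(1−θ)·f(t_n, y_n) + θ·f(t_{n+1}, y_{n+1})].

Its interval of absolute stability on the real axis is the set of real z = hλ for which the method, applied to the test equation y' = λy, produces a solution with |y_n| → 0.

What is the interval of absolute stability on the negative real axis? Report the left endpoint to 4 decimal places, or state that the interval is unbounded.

On y'=λy, z=hλ:
  y_{n+1} = y_n + z·[18/25·y_n + 7/25·y_{n+1}] ⇒ (1 − 7/25z)y_{n+1} = (1 + 18/25z)y_n
  ⇒ R(z) = (1 + 18/25z)/(1 − 7/25z).

Solve |R(x)|<1 on ℝ⁻.
x=-0.71: |R|=0.4077
R=−1: 1+18/25x = −1+7/25x ⇒ -11/25x=2 ⇒ x=2/(-11/25)=-4.5455
Confirm numerically:
  x=-4.200: |R|=0.93015 <1
  x=-4.016: |R|=0.89034 <1
  x=-2.766: |R|=0.55877 <1
  x=-4.984: |R|=1.08055 >1
  x=-4.759: |R|=1.04028 >1
Stable set (-4.5455, 0).

z∈(-4.5455,0).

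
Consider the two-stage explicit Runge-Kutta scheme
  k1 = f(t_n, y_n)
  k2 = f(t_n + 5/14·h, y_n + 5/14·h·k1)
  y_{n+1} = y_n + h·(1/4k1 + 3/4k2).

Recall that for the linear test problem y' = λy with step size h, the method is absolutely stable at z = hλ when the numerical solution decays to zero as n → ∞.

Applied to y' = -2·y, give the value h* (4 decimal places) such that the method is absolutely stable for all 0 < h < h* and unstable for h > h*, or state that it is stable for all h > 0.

On y'=λy, z=hλ:
  k1=λy_n ⇒ h·k1=z·y_n;  k2=λ(1+5/14z)y_n ⇒ h·k2=z(1+5/14z)y_n
  y_{n+1}/y_n = 1 + 1/4z + 3/4z(1+5/14z) = 1 + z + 15/56z²
  so R(z) = 1 + z + 15/56z².

Boundary: |R(x)|=1, x<0.
x=-0.45: |R|=0.6042
R=1: x+15/56x²=0 ⇒ x=−56/15=-3.7333; min R=1−1/(4·15/56)=0.0667>−1
Confirm numerically:
  x=-3.124: |R|=0.49012 <1
  x=-2.639: |R|=0.22644 <1
  x=-2.452: |R|=0.15844 <1
  x=-2.420: |R|=0.14868 <1
  x=-4.324: |R|=1.68412 >1
  x=-4.102: |R|=1.40507 >1
  x=-3.873: |R|=1.14489 >1
Stable set (-3.7333, 0).

(-3.7333,0); λ=-2 ⇒ h* = (56/15)/2 = 1.8667.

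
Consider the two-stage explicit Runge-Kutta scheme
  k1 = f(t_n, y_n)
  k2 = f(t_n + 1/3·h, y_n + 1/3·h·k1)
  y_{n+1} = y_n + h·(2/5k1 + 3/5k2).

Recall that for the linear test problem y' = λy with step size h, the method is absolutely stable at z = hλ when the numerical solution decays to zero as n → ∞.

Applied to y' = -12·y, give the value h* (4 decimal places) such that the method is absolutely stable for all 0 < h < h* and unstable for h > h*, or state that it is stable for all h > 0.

With y'=λy (z=hλ):
  k1=λy_n ⇒ h·k1=z·y_n;  k2=λ(1+1/3z)y_n ⇒ h·k2=z(1+1/3z)y_n
  y_{n+1}/y_n = 1 + 2/5z + 3/5z(1+1/3z) = 1 + z + 1/5z²
  Hence R(z) = 1 + z + 1/5z².

Boundary: |R(x)|=1, x<0.
x=-0.81: |R|=0.3212
R=1: x+1/5x²=0 ⇒ x=−5=-5.0000; min R=1−1/(4·1/5)=-0.2500>−1
Confirm numerically:
  x=-4.748: |R|=0.76070 <1
  x=-4.242: |R|=0.35691 <1
  x=-3.137: |R|=0.16885 <1
  x=-5.470: |R|=1.51418 >1
  x=-5.425: |R|=1.46112 >1
So |R|<1 on (-5.0000, 0).

(-5.0000,0); λ=-12 ⇒ h* = (5)/12 = 0.4167.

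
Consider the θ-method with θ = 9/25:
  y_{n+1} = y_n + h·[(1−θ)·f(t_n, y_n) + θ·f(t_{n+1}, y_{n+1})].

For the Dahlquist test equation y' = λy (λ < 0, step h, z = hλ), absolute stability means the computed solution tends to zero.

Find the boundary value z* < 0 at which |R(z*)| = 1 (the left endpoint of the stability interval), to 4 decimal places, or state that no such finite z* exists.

z* = -7.1429.

Set f=λy, z=hλ:
  y_{n+1} = y_n + z·[16/25·y_n + 9/25·y_{n+1}] ⇒ (1 − 9/25z)y_{n+1} = (1 + 16/25z)y_n
  Hence R(z) = (1 + 16/25z)/(1 − 9/25z).

Boundary: |R(x)|=1, x<0.
x=-1.56: |R|=0.0010
R=−1: 1+16/25x = −1+9/25x ⇒ -7/25x=2 ⇒ x=2/(-7/25)=-7.1429
Confirm numerically:
  x=-5.090: |R|=0.79706 <1
  x=-3.641: |R|=0.57567 <1
  x=-2.956: |R|=0.43206 <1
  x=-7.706: |R|=1.04178 >1
  x=-7.445: |R|=1.02299 >1
So |R|<1 on (-7.1429, 0).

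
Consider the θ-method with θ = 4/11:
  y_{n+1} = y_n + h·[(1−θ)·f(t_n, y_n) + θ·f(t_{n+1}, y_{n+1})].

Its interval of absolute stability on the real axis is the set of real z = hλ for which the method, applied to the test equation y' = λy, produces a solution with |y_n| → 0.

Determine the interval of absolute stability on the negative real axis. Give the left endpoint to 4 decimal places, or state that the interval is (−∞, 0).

z∈(-7.3333,0).

Test eqn y'=λy, z=hλ:
  y_{n+1} = y_n + z·[7/11·y_n + 4/11·y_{n+1}] ⇒ (1 − 4/11z)y_{n+1} = (1 + 7/11z)y_n
  ⇒ R(z) = (1 + 7/11z)/(1 − 4/11z).

Need |R(x)|<1, x<0.
x=-1.4: |R|=0.0723
R=−1: 1+7/11x = −1+4/11x ⇒ -3/11x=2 ⇒ x=2/(-3/11)=-7.3333
Confirm numerically:
  x=-4.655: |R|=0.72873 <1
  x=-4.230: |R|=0.66655 <1
  x=-3.382: |R|=0.51672 <1
  x=-7.700: |R|=1.02632 >1
  x=-7.540: |R|=1.01506 >1
So |R|<1 on (-7.3333, 0).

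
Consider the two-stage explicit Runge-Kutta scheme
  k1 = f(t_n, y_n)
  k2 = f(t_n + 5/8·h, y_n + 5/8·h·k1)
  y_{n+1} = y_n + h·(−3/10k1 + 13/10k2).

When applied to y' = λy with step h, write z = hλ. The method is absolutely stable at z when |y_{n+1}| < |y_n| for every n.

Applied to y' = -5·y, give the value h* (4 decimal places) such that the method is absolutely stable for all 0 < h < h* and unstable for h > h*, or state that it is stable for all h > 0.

With y'=λy (z=hλ):
  k1=λy_n ⇒ h·k1=z·y_n;  k2=λ(1+5/8z)y_n ⇒ h·k2=z(1+5/8z)y_n
  y_{n+1}/y_n = 1 − 3/10z + 13/10z(1+5/8z) = 1 + z + 13/16z²
  so R(z) = 1 + z + 13/16z².

Boundary: |R(x)|=1, x<0.
x=-1.21: |R|=0.9796
R=1: x+13/16x²=0 ⇒ x=−16/13=-1.2308; min R=1−1/(4·13/16)=0.6923>−1
Confirm numerically:
  x=-1.083: |R|=0.86997 <1
  x=-0.937: |R|=0.77635 <1
  x=-0.882: |R|=0.75006 <1
  x=-0.574: |R|=0.69370 <1
  x=-1.819: |R|=1.86937 >1
  x=-1.358: |R|=1.14038 >1
  x=-1.331: |R|=1.10839 >1
So |R|<1 on (-1.2308, 0).

(-1.2308,0); λ=-5 ⇒ h* = (16/13)/5 = 0.2462.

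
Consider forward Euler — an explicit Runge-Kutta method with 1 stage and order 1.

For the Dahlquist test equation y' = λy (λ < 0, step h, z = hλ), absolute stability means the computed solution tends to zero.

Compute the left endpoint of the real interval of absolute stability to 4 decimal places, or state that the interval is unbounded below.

z* = -2.0000.

Set f=λy, z=hλ:
  order 1, 1-stage ⇒ R(z)=1+z
  (e.g. R(-1.06)=-0.06000, |R|=0.06000)

Boundary: |R(x)|=1, x<0.
x=-1.06: |R|=0.0600
|R(-2.23)|=1.2300 |R(-2.19)|=1.1900 |R(-2.17)|=1.1700
Bisect:
  x_lo=-2.8055 |R|=1.8055  x_hi=-0.1552 |R|=0.8448
  mid=-1.48037 |R|=0.48037 →hi
  mid=-2.14294 |R|=1.14294 →lo
  mid=-1.81165 |R|=0.81165 →hi
  mid=-1.97730 |R|=0.97730 →hi
  mid=-2.06012 |R|=1.06012 →lo
  mid=-2.01871 |R|=1.01871 →lo
  mid=-1.99800 |R|=0.99800 →hi
  mid=-2.00836 |R|=1.00836 →lo
  mid=-2.00318 |R|=1.00318 →lo
  mid=-2.00059 |R|=1.00059 →lo
  ...
  [-2.00011,-1.99994] ⇒ x*=-2.0000
Interval (-2.0000, 0).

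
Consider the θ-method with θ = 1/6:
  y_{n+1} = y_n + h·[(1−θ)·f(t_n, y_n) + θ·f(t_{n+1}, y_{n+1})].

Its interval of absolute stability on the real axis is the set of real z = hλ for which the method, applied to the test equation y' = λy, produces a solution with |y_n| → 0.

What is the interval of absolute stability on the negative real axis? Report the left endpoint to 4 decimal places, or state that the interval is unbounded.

With y'=λy (z=hλ):
  y_{n+1} = y_n + z·[5/6·y_n + 1/6·y_{n+1}] ⇒ (1 − 1/6z)y_{n+1} = (1 + 5/6z)y_n
  Hence R(z) = (1 + 5/6z)/(1 − 1/6z).

Boundary: |R(x)|=1, x<0.
x=-1.37: |R|=0.1153
R=−1: 1+5/6x = −1+1/6x ⇒ -2/3x=2 ⇒ x=2/(-2/3)=-3.0000
Confirm numerically:
  x=-2.868: |R|=0.94046 <1
  x=-2.122: |R|=0.56759 <1
  x=-1.581: |R|=0.25129 <1
  x=-1.465: |R|=0.17749 <1
  x=-3.468: |R|=1.19772 >1
  x=-3.187: |R|=1.08142 >1
  x=-3.118: |R|=1.05177 >1
Stable set (-3.0000, 0).

z∈(-3.0000,0).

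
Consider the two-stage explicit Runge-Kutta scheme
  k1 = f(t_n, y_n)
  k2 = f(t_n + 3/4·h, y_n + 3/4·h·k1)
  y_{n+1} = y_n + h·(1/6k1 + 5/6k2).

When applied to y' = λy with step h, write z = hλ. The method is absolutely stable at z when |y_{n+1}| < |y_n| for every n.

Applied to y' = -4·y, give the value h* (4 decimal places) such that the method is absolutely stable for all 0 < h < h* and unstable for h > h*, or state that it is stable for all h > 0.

Test eqn y'=λy, z=hλ:
  k1=λy_n ⇒ h·k1=z·y_n;  k2=λ(1+3/4z)y_n ⇒ h·k2=z(1+3/4z)y_n
  y_{n+1}/y_n = 1 + 1/6z + 5/6z(1+3/4z) = 1 + z + 5/8z²
  ⇒ R(z) = 1 + z + 5/8z².

Find x<0 with |R(x)|<1.
x=-0.92: |R|=0.6090
R=1: x+5/8x²=0 ⇒ x=−8/5=-1.6000; min R=1−1/(4·5/8)=0.6000>−1
Confirm numerically:
  x=-1.452: |R|=0.86569 <1
  x=-1.299: |R|=0.75563 <1
  x=-1.150: |R|=0.67656 <1
  x=-0.824: |R|=0.60036 <1
  x=-2.168: |R|=1.76964 >1
  x=-2.063: |R|=1.59698 >1
  x=-1.731: |R|=1.14173 >1
Interval (-1.6000, 0).

(-1.6000,0); λ=-4 ⇒ h* = (8/5)/4 = 0.4000.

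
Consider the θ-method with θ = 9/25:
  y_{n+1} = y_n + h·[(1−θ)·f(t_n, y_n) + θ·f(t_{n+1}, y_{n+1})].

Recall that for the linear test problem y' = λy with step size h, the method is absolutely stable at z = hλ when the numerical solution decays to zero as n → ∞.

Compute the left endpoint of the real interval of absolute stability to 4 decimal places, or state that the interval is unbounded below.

left endpoint -7.1429.

Test eqn y'=λy, z=hλ:
  y_{n+1} = y_n + z·[16/25·y_n + 9/25·y_{n+1}] ⇒ (1 − 9/25z)y_{n+1} = (1 + 16/25z)y_n
  ⇒ R(z) = (1 + 16/25z)/(1 − 9/25z).

Need |R(x)|<1, x<0.
x=-1.24: |R|=0.1427
R=−1: 1+16/25x = −1+9/25x ⇒ -7/25x=2 ⇒ x=2/(-7/25)=-7.1429
Confirm numerically:
  x=-6.518: |R|=0.94772 <1
  x=-4.744: |R|=0.75195 <1
  x=-3.780: |R|=0.60115 <1
  x=-3.110: |R|=0.46726 <1
  x=-7.666: |R|=1.03896 >1
  x=-7.313: |R|=1.01311 >1
  x=-7.255: |R|=1.00869 >1
Stable set (-7.1429, 0).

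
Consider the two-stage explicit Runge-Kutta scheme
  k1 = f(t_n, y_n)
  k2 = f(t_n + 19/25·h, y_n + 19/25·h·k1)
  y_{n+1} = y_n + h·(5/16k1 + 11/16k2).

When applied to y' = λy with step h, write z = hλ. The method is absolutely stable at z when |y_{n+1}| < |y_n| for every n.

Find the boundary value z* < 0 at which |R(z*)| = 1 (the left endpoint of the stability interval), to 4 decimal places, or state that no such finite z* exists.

z* = -1.9139.

With y'=λy (z=hλ):
  k1=λy_n ⇒ h·k1=z·y_n;  k2=λ(1+19/25z)y_n ⇒ h·k2=z(1+19/25z)y_n
  y_{n+1}/y_n = 1 + 5/16z + 11/16z(1+19/25z) = 1 + z + 209/400z²
  ⇒ R(z) = 1 + z + 209/400z².

Solve |R(x)|<1 on ℝ⁻.
x=-0.82: |R|=0.5313
R=1: x+209/400x²=0 ⇒ x=−400/209=-1.9139; min R=1−1/(4·209/400)=0.5215>−1
Confirm numerically:
  x=-1.840: |R|=0.92898 <1
  x=-1.640: |R|=0.76532 <1
  x=-1.547: |R|=0.70345 <1
  x=-0.835: |R|=0.52930 <1
  x=-2.503: |R|=1.77047 >1
  x=-2.468: |R|=1.71456 >1
So |R|<1 on (-1.9139, 0).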